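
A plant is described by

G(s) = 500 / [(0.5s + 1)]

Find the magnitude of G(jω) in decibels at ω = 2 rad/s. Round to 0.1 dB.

At ω = 2 rad/s:
pole (1 + j2·0.5) = 1 + j1 → |·| ≈ 1.4142, ∠ ≈ 45.00°
|G| = 500 · 1 / (1.4142) ≈ 353.56
Gain = 20 log₁₀(353.56) ≈ 50.97 dB

51.0 dB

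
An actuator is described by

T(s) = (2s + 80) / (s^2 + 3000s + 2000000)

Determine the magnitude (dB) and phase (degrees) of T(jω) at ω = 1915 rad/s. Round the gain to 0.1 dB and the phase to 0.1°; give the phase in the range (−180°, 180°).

-63.9 dB, -17.4°

Substitute s = j1915:
Numerator: 2(j1915) + 80 = 80 + j3830
Denominator: (j1915)^2 + 3000(j1915) + 2000000 = -1667225 + j5745000
|N| = √(80² + 3830²) ≈ 3830.8, ∠N ≈ 88.80°
|D| = √(1667225² + 5745000²) ≈ 5.982e+06, ∠D ≈ 106.18°
|T| = 3830.8 / 5.982e+06 ≈ 0.00064039
Gain = 20 log₁₀(0.00064039) ≈ -63.87 dB
∠T = 88.80° − 106.18° = -17.38°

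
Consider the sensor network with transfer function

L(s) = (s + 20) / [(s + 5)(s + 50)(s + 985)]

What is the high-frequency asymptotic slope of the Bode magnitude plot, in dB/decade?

-40 dB/decade

Each pole contributes −20 dB/decade at high frequency; each zero contributes +20 dB/decade.
Net: 1 zero(s) − 3 pole(s) → -40 dB/decade.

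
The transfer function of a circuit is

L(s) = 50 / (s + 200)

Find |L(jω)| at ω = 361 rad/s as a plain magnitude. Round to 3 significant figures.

0.121

At s = jω = j361:
pole (s+200): 200 + j361 → |·| = √(200²+361²) = √170321 ≈ 412.7, ∠ = arctan(361/200) ≈ 61.01°
|L| = 50 / 412.7 ≈ 0.12115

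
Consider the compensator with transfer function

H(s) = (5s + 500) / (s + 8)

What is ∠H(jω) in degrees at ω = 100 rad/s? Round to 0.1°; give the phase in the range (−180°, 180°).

Substitute s = j100:
Numerator: 5(j100) + 500 = 500 + j500
Denominator: (j100) + 8 = 8 + j100
|N| = √(500² + 500²) ≈ 707.11, ∠N ≈ 45.00°
|D| = √(8² + 100²) ≈ 100.32, ∠D ≈ 85.43°
∠H = 45.00° − 85.43° = -40.43°

-40.4°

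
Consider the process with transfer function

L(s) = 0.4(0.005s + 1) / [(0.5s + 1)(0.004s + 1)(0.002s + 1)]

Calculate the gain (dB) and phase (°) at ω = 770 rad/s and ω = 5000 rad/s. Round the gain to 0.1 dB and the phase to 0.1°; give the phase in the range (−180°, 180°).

At ω = 770 rad/s:
zero (1 + j770·0.005) = 1 + j3.85 → |·| ≈ 3.9778, ∠ ≈ 75.44°
pole (1 + j770·0.5) = 1 + j385 → |·| ≈ 385, ∠ ≈ 89.85°
pole (1 + j770·0.004) = 1 + j3.08 → |·| ≈ 3.2383, ∠ ≈ 72.01°
pole (1 + j770·0.002) = 1 + j1.54 → |·| ≈ 1.8362, ∠ ≈ 57.00°
|L| = 0.4 · 3.9778 / (385 · 3.2383 · 1.8362) ≈ 0.00069503
Gain = 20 log₁₀(0.00069503) ≈ -63.16 dB
∠L = (75.44°) − (89.85° + 72.01° + 57.00°) = -143.42°

At ω = 5000 rad/s:
zero (1 + j5000·0.005) = 1 + j25 → |·| ≈ 25.02, ∠ ≈ 87.71°
pole (1 + j5000·0.5) = 1 + j2500 → |·| ≈ 2500, ∠ ≈ 89.98°
pole (1 + j5000·0.004) = 1 + j20 → |·| ≈ 20.025, ∠ ≈ 87.14°
pole (1 + j5000·0.002) = 1 + j10 → |·| ≈ 10.05, ∠ ≈ 84.29°
|L| = 0.4 · 25.02 / (2500 · 20.025 · 10.05) ≈ 1.9892e-05
Gain = 20 log₁₀(1.9892e-05) ≈ -94.03 dB
∠L = (87.71°) − (89.98° + 87.14° + 84.29°) = -173.70°

ω = 770: -63.2 dB, -143.4°; ω = 5000: -94.0 dB, -173.7°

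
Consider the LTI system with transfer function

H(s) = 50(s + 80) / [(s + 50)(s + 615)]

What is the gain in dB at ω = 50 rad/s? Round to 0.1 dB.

At s = jω = j50:
zero (s+80): 80 + j50 → |·| = √(80²+50²) = √8900 ≈ 94.34, ∠ = arctan(50/80) ≈ 32.01°
pole (s+50): 50 + j50 → |·| = √(50²+50²) = √5000 ≈ 70.711, ∠ = arctan(50/50) ≈ 45.00°
pole (s+615): 615 + j50 → |·| = √(615²+50²) = √380725 ≈ 617.03, ∠ = arctan(50/615) ≈ 4.65°
|H| = 50 · 94.34 / 43631 ≈ 0.10811
Gain = 20 log₁₀(0.10811) ≈ -19.32 dB

-19.3 dB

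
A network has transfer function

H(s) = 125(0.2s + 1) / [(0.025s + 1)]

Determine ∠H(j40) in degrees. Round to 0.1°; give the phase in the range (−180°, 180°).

At ω = 40 rad/s:
zero (1 + j40·0.2) = 1 + j8 → |·| ≈ 8.0623, ∠ ≈ 82.87°
pole (1 + j40·0.025) = 1 + j1 → |·| ≈ 1.4142, ∠ ≈ 45.00°
∠H = (82.87°) − (45.00°) = 37.87°

37.9°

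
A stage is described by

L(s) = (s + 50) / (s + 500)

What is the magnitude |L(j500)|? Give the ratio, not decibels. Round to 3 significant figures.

At s = jω = j500:
zero (s+50): 50 + j500 → |·| = √(50²+500²) = √252500 ≈ 502.49, ∠ = arctan(500/50) ≈ 84.29°
pole (s+500): 500 + j500 → |·| = √(500²+500²) = √500000 ≈ 707.11, ∠ = arctan(500/500) ≈ 45.00°
|L| = 1 · 502.49 / 707.11 ≈ 0.71062

0.711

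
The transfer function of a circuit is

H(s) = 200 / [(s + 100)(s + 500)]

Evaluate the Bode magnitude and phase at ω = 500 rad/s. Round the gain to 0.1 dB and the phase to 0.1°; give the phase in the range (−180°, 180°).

-65.1 dB, -123.7°

At s = jω = j500:
pole (s+100): 100 + j500 → |·| = √(100²+500²) = √260000 ≈ 509.9, ∠ = arctan(500/100) ≈ 78.69°
pole (s+500): 500 + j500 → |·| = √(500²+500²) = √500000 ≈ 707.11, ∠ = arctan(500/500) ≈ 45.00°
|H| = 200 / 3.6056e+05 ≈ 0.00055469
Gain = 20 log₁₀(0.00055469) ≈ -65.12 dB
∠H = 0.00° − 123.69° = -123.69°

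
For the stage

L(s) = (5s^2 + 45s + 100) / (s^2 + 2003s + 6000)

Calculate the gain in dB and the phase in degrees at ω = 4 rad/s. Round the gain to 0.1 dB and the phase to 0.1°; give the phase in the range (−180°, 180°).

Substitute s = j4:
Numerator: 5(j4)^2 + 45(j4) + 100 = 20 + j180
Denominator: (j4)^2 + 2003(j4) + 6000 = 5984 + j8012
|N| = √(20² + 180²) ≈ 181.11, ∠N ≈ 83.66°
|D| = √(5984² + 8012²) ≈ 10000, ∠D ≈ 53.24°
|L| = 181.11 / 10000 ≈ 0.018111
Gain = 20 log₁₀(0.018111) ≈ -34.84 dB
∠L = 83.66° − 53.24° = 30.42°

-34.8 dB, 30.4°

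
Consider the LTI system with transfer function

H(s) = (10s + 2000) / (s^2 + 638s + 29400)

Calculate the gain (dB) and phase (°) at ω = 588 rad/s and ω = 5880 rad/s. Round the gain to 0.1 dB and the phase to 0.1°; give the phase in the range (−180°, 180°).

Substitute s = j588:
Numerator: 10(j588) + 2000 = 2000 + j5880
Denominator: (j588)^2 + 638(j588) + 29400 = -316344 + j375144
|N| = √(2000² + 5880²) ≈ 6210.8, ∠N ≈ 71.21°
|D| = √(316344² + 375144²) ≈ 4.9072e+05, ∠D ≈ 130.14°
|H| = 6210.8 / 4.9072e+05 ≈ 0.012657
Gain = 20 log₁₀(0.012657) ≈ -37.95 dB
∠H = 71.21° − 130.14° = -58.93°

Substitute s = j5880:
Numerator: 10(j5880) + 2000 = 2000 + j58800
Denominator: (j5880)^2 + 638(j5880) + 29400 = -34545000 + j3751440
|N| = √(2000² + 58800²) ≈ 58834, ∠N ≈ 88.05°
|D| = √(34545000² + 3751440²) ≈ 3.4748e+07, ∠D ≈ 173.80°
|H| = 58834 / 3.4748e+07 ≈ 0.0016932
Gain = 20 log₁₀(0.0016932) ≈ -55.43 dB
∠H = 88.05° − 173.80° = -85.75°

ω = 588: -38.0 dB, -58.9°; ω = 5880: -55.4 dB, -85.8°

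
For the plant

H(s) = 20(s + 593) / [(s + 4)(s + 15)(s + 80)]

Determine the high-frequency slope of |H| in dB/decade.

Each pole contributes −20 dB/decade at high frequency; each zero contributes +20 dB/decade.
Net: 1 zero(s) − 3 pole(s) → -40 dB/decade.

-40 dB/decade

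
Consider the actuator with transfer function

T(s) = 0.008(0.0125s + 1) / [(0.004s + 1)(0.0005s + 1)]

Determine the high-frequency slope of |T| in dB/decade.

-20 dB/decade

Each pole contributes −20 dB/decade at high frequency; each zero contributes +20 dB/decade.
Net: 1 zero(s) − 2 pole(s) → -20 dB/decade.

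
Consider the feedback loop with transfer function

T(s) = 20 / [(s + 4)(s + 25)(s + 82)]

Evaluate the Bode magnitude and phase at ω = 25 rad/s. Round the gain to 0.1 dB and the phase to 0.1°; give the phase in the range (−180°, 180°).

-71.7 dB, -142.9°

At s = jω = j25:
pole (s+4): 4 + j25 → |·| = √(4²+25²) = √641 ≈ 25.318, ∠ = arctan(25/4) ≈ 80.91°
pole (s+25): 25 + j25 → |·| = √(25²+25²) = √1250 ≈ 35.355, ∠ = arctan(25/25) ≈ 45.00°
pole (s+82): 82 + j25 → |·| = √(82²+25²) = √7349 ≈ 85.726, ∠ = arctan(25/82) ≈ 16.96°
|T| = 20 / 76735 ≈ 0.00026064
Gain = 20 log₁₀(0.00026064) ≈ -71.68 dB
∠T = 0.00° − 142.87° = -142.87°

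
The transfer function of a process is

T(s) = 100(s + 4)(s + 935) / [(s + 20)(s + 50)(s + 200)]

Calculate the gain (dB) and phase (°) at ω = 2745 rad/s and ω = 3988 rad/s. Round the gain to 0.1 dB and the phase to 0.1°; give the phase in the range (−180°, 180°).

At s = jω = j2745:
zero (s+4): 4 + j2745 → |·| = √(4²+2745²) = √7535041 ≈ 2745, ∠ = arctan(2745/4) ≈ 89.92°
zero (s+935): 935 + j2745 → |·| = √(935²+2745²) = √8409250 ≈ 2899.9, ∠ = arctan(2745/935) ≈ 71.19°
pole (s+20): 20 + j2745 → |·| = √(20²+2745²) = √7535425 ≈ 2745.1, ∠ = arctan(2745/20) ≈ 89.58°
pole (s+50): 50 + j2745 → |·| = √(50²+2745²) = √7537525 ≈ 2745.5, ∠ = arctan(2745/50) ≈ 88.96°
pole (s+200): 200 + j2745 → |·| = √(200²+2745²) = √7575025 ≈ 2752.3, ∠ = arctan(2745/200) ≈ 85.83°
|T| = 100 · 7.9602e+06 / 2.0743e+10 ≈ 0.038375
Gain = 20 log₁₀(0.038375) ≈ -28.32 dB
∠T = 161.11° − 264.37° = -103.26°

At s = jω = j3988:
zero (s+4): 4 + j3988 → |·| = √(4²+3988²) = √15904160 ≈ 3988, ∠ = arctan(3988/4) ≈ 89.94°
zero (s+935): 935 + j3988 → |·| = √(935²+3988²) = √16778369 ≈ 4096.1, ∠ = arctan(3988/935) ≈ 76.81°
pole (s+20): 20 + j3988 → |·| = √(20²+3988²) = √15904544 ≈ 3988.1, ∠ = arctan(3988/20) ≈ 89.71°
pole (s+50): 50 + j3988 → |·| = √(50²+3988²) = √15906644 ≈ 3988.3, ∠ = arctan(3988/50) ≈ 89.28°
pole (s+200): 200 + j3988 → |·| = √(200²+3988²) = √15944144 ≈ 3993, ∠ = arctan(3988/200) ≈ 87.13°
|T| = 100 · 1.6335e+07 / 6.3512e+10 ≈ 0.02572
Gain = 20 log₁₀(0.02572) ≈ -31.79 dB
∠T = 166.75° − 266.12° = -99.37°

ω = 2745: -28.3 dB, -103.3°; ω = 3988: -31.8 dB, -99.4°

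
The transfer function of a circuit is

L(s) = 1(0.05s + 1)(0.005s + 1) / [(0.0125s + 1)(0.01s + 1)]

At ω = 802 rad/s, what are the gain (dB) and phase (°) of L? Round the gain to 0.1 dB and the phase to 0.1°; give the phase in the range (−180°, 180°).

At ω = 802 rad/s:
zero (1 + j802·0.05) = 1 + j40.1 → |·| ≈ 40.112, ∠ ≈ 88.57°
zero (1 + j802·0.005) = 1 + j4.01 → |·| ≈ 4.1328, ∠ ≈ 76.00°
pole (1 + j802·0.0125) = 1 + j10.025 → |·| ≈ 10.075, ∠ ≈ 84.30°
pole (1 + j802·0.01) = 1 + j8.02 → |·| ≈ 8.0821, ∠ ≈ 82.89°
|L| = 1 · 40.112 · 4.1328 / (10.075 · 8.0821) ≈ 2.0359
Gain = 20 log₁₀(2.0359) ≈ 6.18 dB
∠L = (88.57° + 76.00°) − (84.30° + 82.89°) = -2.62°

6.2 dB, -2.6°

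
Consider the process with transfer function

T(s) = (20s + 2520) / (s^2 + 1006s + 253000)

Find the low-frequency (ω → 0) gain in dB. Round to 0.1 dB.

-40.0 dB

T(0) = 2520 / 253000 ≈ 0.0099605
20 log₁₀(0.0099605) ≈ -40.03 dB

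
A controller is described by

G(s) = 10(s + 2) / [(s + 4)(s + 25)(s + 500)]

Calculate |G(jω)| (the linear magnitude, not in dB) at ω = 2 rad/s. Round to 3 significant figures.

At s = jω = j2:
zero (s+2): 2 + j2 → |·| = √(2²+2²) = √8 ≈ 2.8284, ∠ = arctan(2/2) ≈ 45.00°
pole (s+4): 4 + j2 → |·| = √(4²+2²) = √20 ≈ 4.4721, ∠ = arctan(2/4) ≈ 26.57°
pole (s+25): 25 + j2 → |·| = √(25²+2²) = √629 ≈ 25.08, ∠ = arctan(2/25) ≈ 4.57°
pole (s+500): 500 + j2 → |·| = √(500²+2²) = √250004 ≈ 500, ∠ = arctan(2/500) ≈ 0.23°
|G| = 10 · 2.8284 / 56080 ≈ 0.00050435

0.000504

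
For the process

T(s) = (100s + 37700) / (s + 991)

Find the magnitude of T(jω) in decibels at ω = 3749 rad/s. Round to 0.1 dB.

39.8 dB

Substitute s = j3749:
Numerator: 100(j3749) + 37700 = 37700 + j374900
Denominator: (j3749) + 991 = 991 + j3749
|N| = √(37700² + 374900²) ≈ 3.7679e+05, ∠N ≈ 84.26°
|D| = √(991² + 3749²) ≈ 3877.8, ∠D ≈ 75.19°
|T| = 3.7679e+05 / 3877.8 ≈ 97.166
Gain = 20 log₁₀(97.166) ≈ 39.75 dB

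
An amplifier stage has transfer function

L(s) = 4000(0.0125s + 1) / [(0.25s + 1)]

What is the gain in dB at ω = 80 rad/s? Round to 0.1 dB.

49.0 dB

At ω = 80 rad/s:
zero (1 + j80·0.0125) = 1 + j1 → |·| ≈ 1.4142, ∠ ≈ 45.00°
pole (1 + j80·0.25) = 1 + j20 → |·| ≈ 20.025, ∠ ≈ 87.14°
|L| = 4000 · 1.4142 / (20.025) ≈ 282.49
Gain = 20 log₁₀(282.49) ≈ 49.02 dB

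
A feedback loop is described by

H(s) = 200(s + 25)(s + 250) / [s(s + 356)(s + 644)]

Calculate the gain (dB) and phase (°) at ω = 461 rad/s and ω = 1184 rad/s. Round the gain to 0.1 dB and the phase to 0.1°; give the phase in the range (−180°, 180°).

At s = jω = j461:
zero (s+25): 25 + j461 → |·| = √(25²+461²) = √213146 ≈ 461.68, ∠ = arctan(461/25) ≈ 86.90°
zero (s+250): 250 + j461 → |·| = √(250²+461²) = √275021 ≈ 524.42, ∠ = arctan(461/250) ≈ 61.53°
pole (s+356): 356 + j461 → |·| = √(356²+461²) = √339257 ≈ 582.46, ∠ = arctan(461/356) ≈ 52.32°
pole (s+644): 644 + j461 → |·| = √(644²+461²) = √627257 ≈ 792, ∠ = arctan(461/644) ≈ 35.60°
pole at origin: |s| = 461, ∠ = 90.00° (in denominator)
|H| = 200 · 2.4211e+05 / 2.1266e+08 ≈ 0.2277
Gain = 20 log₁₀(0.2277) ≈ -12.85 dB
∠H = 148.43° − 177.92° = -29.49°

At s = jω = j1184:
zero (s+25): 25 + j1184 → |·| = √(25²+1184²) = √1402481 ≈ 1184.3, ∠ = arctan(1184/25) ≈ 88.79°
zero (s+250): 250 + j1184 → |·| = √(250²+1184²) = √1464356 ≈ 1210.1, ∠ = arctan(1184/250) ≈ 78.08°
pole (s+356): 356 + j1184 → |·| = √(356²+1184²) = √1528592 ≈ 1236.4, ∠ = arctan(1184/356) ≈ 73.27°
pole (s+644): 644 + j1184 → |·| = √(644²+1184²) = √1816592 ≈ 1347.8, ∠ = arctan(1184/644) ≈ 61.46°
pole at origin: |s| = 1184, ∠ = 90.00° (in denominator)
|H| = 200 · 1.4331e+06 / 1.973e+09 ≈ 0.14527
Gain = 20 log₁₀(0.14527) ≈ -16.76 dB
∠H = 166.87° − 224.73° = -57.86°

ω = 461: -12.9 dB, -29.5°; ω = 1184: -16.8 dB, -57.9°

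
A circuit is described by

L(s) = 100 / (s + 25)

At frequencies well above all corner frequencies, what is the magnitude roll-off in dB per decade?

Each pole contributes −20 dB/decade at high frequency; each zero contributes +20 dB/decade.
Net: 0 zero(s) − 1 pole(s) → -20 dB/decade.

-20 dB/decade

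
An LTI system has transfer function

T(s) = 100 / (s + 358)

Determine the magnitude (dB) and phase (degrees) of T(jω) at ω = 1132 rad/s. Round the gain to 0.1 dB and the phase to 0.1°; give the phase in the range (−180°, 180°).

-21.5 dB, -72.5°

At s = jω = j1132:
pole (s+358): 358 + j1132 → |·| = √(358²+1132²) = √1409588 ≈ 1187.3, ∠ = arctan(1132/358) ≈ 72.45°
|T| = 100 / 1187.3 ≈ 0.084225
Gain = 20 log₁₀(0.084225) ≈ -21.49 dB
∠T = 0.00° − 72.45° = -72.45°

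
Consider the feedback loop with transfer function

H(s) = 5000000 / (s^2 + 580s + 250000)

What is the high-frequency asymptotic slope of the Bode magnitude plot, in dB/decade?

-40 dB/decade

Each pole contributes −20 dB/decade at high frequency; each zero contributes +20 dB/decade.
Net: 0 zero(s) − 2 pole(s) → -40 dB/decade.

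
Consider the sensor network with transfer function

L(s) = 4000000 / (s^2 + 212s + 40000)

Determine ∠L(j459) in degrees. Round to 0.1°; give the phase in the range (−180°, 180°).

-150.3°

At s = jω = j459:
quadratic: (j459)² + 212·j459 + 40000 = -170681 + j97308 → |·| ≈ 1.9647e+05, ∠ ≈ 150.31°
∠L = 0.00° − 150.31° = -150.31°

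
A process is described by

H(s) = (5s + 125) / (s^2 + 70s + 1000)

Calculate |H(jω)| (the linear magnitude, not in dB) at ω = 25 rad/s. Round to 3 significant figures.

0.0988

Substitute s = j25:
Numerator: 5(j25) + 125 = 125 + j125
Denominator: (j25)^2 + 70(j25) + 1000 = 375 + j1750
|N| = √(125² + 125²) ≈ 176.78, ∠N ≈ 45.00°
|D| = √(375² + 1750²) ≈ 1789.7, ∠D ≈ 77.91°
|H| = 176.78 / 1789.7 ≈ 0.098776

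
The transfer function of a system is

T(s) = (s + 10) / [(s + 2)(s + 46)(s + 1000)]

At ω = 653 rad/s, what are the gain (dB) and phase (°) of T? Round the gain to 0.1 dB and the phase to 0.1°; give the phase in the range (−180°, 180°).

-117.9 dB, -119.8°

At s = jω = j653:
zero (s+10): 10 + j653 → |·| = √(10²+653²) = √426509 ≈ 653.08, ∠ = arctan(653/10) ≈ 89.12°
pole (s+2): 2 + j653 → |·| = √(2²+653²) = √426413 ≈ 653, ∠ = arctan(653/2) ≈ 89.82°
pole (s+46): 46 + j653 → |·| = √(46²+653²) = √428525 ≈ 654.62, ∠ = arctan(653/46) ≈ 85.97°
pole (s+1000): 1000 + j653 → |·| = √(1000²+653²) = √1426409 ≈ 1194.3, ∠ = arctan(653/1000) ≈ 33.14°
|T| = 1 · 653.08 / 5.1052e+08 ≈ 1.2792e-06
Gain = 20 log₁₀(1.2792e-06) ≈ -117.86 dB
∠T = 89.12° − 208.93° = -119.81°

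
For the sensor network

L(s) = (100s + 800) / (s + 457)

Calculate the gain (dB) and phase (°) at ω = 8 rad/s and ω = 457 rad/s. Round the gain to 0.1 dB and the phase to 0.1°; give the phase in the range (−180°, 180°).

ω = 8: 7.9 dB, 44.0°; ω = 457: 37.0 dB, 44.0°

Substitute s = j8:
Numerator: 100(j8) + 800 = 800 + j800
Denominator: (j8) + 457 = 457 + j8
|N| = √(800² + 800²) ≈ 1131.4, ∠N ≈ 45.00°
|D| = √(457² + 8²) ≈ 457.07, ∠D ≈ 1.00°
|L| = 1131.4 / 457.07 ≈ 2.4753
Gain = 20 log₁₀(2.4753) ≈ 7.87 dB
∠L = 45.00° − 1.00° = 44.00°

Substitute s = j457:
Numerator: 100(j457) + 800 = 800 + j45700
Denominator: (j457) + 457 = 457 + j457
|N| = √(800² + 45700²) ≈ 45707, ∠N ≈ 89.00°
|D| = √(457² + 457²) ≈ 646.3, ∠D ≈ 45.00°
|L| = 45707 / 646.3 ≈ 70.721
Gain = 20 log₁₀(70.721) ≈ 36.99 dB
∠L = 89.00° − 45.00° = 44.00°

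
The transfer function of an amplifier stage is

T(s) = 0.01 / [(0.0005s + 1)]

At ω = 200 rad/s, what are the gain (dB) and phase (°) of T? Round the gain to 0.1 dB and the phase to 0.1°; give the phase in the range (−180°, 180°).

-40.0 dB, -5.7°

At ω = 200 rad/s:
pole (1 + j200·0.0005) = 1 + j0.1 → |·| ≈ 1.005, ∠ ≈ 5.71°
|T| = 0.01 · 1 / (1.005) ≈ 0.0099502
Gain = 20 log₁₀(0.0099502) ≈ -40.04 dB
∠T = (0°) − (5.71°) = -5.71°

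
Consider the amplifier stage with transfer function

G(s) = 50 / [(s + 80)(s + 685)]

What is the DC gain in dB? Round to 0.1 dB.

-60.8 dB

G(0) = 50 / (80·685) ≈ 0.00091241
20 log₁₀(0.00091241) ≈ -60.80 dB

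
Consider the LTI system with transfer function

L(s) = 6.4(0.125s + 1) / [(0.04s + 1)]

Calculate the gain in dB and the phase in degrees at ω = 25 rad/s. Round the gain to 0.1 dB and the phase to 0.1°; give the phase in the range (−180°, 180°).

23.4 dB, 27.3°

At ω = 25 rad/s:
zero (1 + j25·0.125) = 1 + j3.125 → |·| ≈ 3.2811, ∠ ≈ 72.26°
pole (1 + j25·0.04) = 1 + j1 → |·| ≈ 1.4142, ∠ ≈ 45.00°
|L| = 6.4 · 3.2811 / (1.4142) ≈ 14.849
Gain = 20 log₁₀(14.849) ≈ 23.43 dB
∠L = (72.26°) − (45.00°) = 27.26°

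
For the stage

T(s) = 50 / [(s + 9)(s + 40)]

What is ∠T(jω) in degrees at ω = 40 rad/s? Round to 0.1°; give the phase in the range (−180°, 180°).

-122.3°

At s = jω = j40:
pole (s+9): 9 + j40 → |·| = √(9²+40²) = √1681 ≈ 41, ∠ = arctan(40/9) ≈ 77.32°
pole (s+40): 40 + j40 → |·| = √(40²+40²) = √3200 ≈ 56.569, ∠ = arctan(40/40) ≈ 45.00°
∠T = 0.00° − 122.32° = -122.32°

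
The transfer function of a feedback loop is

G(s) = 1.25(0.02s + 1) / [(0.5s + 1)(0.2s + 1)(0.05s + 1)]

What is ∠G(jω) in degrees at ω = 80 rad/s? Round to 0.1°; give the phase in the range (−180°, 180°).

At ω = 80 rad/s:
zero (1 + j80·0.02) = 1 + j1.6 → |·| ≈ 1.8868, ∠ ≈ 57.99°
pole (1 + j80·0.5) = 1 + j40 → |·| ≈ 40.012, ∠ ≈ 88.57°
pole (1 + j80·0.2) = 1 + j16 → |·| ≈ 16.031, ∠ ≈ 86.42°
pole (1 + j80·0.05) = 1 + j4 → |·| ≈ 4.1231, ∠ ≈ 75.96°
∠G = (57.99°) − (88.57° + 86.42° + 75.96°) = -192.96° ≡ 167.04° (principal value)

167.0°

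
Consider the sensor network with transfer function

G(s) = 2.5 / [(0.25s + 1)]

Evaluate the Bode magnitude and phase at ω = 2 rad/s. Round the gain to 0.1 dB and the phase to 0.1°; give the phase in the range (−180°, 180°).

At ω = 2 rad/s:
pole (1 + j2·0.25) = 1 + j0.5 → |·| ≈ 1.118, ∠ ≈ 26.57°
|G| = 2.5 · 1 / (1.118) ≈ 2.2361
Gain = 20 log₁₀(2.2361) ≈ 6.99 dB
∠G = (0°) − (26.57°) = -26.57°

7.0 dB, -26.6°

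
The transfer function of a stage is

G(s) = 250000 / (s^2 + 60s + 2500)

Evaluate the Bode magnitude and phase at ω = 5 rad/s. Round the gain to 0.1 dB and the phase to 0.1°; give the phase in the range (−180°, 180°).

At s = jω = j5:
quadratic: (j5)² + 60·j5 + 2500 = 2475 + j300 → |·| ≈ 2493.1, ∠ ≈ 6.91°
|G| = 250000 / 2493.1 ≈ 100.28
Gain = 20 log₁₀(100.28) ≈ 40.02 dB
∠G = 0.00° − 6.91° = -6.91°

40.0 dB, -6.9°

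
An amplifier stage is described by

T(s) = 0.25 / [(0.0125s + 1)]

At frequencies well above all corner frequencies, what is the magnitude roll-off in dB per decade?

Each pole contributes −20 dB/decade at high frequency; each zero contributes +20 dB/decade.
Net: 0 zero(s) − 1 pole(s) → -20 dB/decade.

-20 dB/decade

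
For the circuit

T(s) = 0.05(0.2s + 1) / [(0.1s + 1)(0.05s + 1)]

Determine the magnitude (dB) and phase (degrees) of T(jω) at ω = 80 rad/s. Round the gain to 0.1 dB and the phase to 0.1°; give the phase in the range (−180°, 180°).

-32.4 dB, -72.4°

At ω = 80 rad/s:
zero (1 + j80·0.2) = 1 + j16 → |·| ≈ 16.031, ∠ ≈ 86.42°
pole (1 + j80·0.1) = 1 + j8 → |·| ≈ 8.0623, ∠ ≈ 82.87°
pole (1 + j80·0.05) = 1 + j4 → |·| ≈ 4.1231, ∠ ≈ 75.96°
|T| = 0.05 · 16.031 / (8.0623 · 4.1231) ≈ 0.024113
Gain = 20 log₁₀(0.024113) ≈ -32.35 dB
∠T = (86.42°) − (82.87° + 75.96°) = -72.41°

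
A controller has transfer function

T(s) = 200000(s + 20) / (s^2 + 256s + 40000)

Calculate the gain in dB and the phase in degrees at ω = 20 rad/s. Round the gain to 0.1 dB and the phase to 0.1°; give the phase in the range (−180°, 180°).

43.0 dB, 37.6°

At s = jω = j20:
zero (s+20): 20 + j20 → |·| = √(20²+20²) = √800 ≈ 28.284, ∠ = arctan(20/20) ≈ 45.00°
quadratic: (j20)² + 256·j20 + 40000 = 39600 + j5120 → |·| ≈ 39930, ∠ ≈ 7.37°
|T| = 200000 · 28.284 / 39930 ≈ 141.67
Gain = 20 log₁₀(141.67) ≈ 43.03 dB
∠T = 45.00° − 7.37° = 37.63°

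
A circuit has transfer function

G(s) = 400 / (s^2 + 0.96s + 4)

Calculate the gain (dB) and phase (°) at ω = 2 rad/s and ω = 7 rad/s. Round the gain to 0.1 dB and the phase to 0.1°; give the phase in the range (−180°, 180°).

At s = jω = j2:
quadratic: (j2)² + 0.96·j2 + 4 = 0 + j1.92 → |·| ≈ 1.92, ∠ ≈ 90.00°
|G| = 400 / 1.92 ≈ 208.33
Gain = 20 log₁₀(208.33) ≈ 46.38 dB
∠G = 0.00° − 90.00° = -90.00°

At s = jω = j7:
quadratic: (j7)² + 0.96·j7 + 4 = -45 + j6.72 → |·| ≈ 45.499, ∠ ≈ 171.51°
|G| = 400 / 45.499 ≈ 8.7914
Gain = 20 log₁₀(8.7914) ≈ 18.88 dB
∠G = 0.00° − 171.51° = -171.51°

ω = 2: 46.4 dB, -90.0°; ω = 7: 18.9 dB, -171.5°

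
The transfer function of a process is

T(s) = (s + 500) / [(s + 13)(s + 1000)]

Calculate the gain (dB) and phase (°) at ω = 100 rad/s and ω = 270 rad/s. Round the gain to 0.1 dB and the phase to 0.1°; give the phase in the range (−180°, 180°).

At s = jω = j100:
zero (s+500): 500 + j100 → |·| = √(500²+100²) = √260000 ≈ 509.9, ∠ = arctan(100/500) ≈ 11.31°
pole (s+13): 13 + j100 → |·| = √(13²+100²) = √10169 ≈ 100.84, ∠ = arctan(100/13) ≈ 82.59°
pole (s+1000): 1000 + j100 → |·| = √(1000²+100²) = √1010000 ≈ 1005, ∠ = arctan(100/1000) ≈ 5.71°
|T| = 1 · 509.9 / 1.0134e+05 ≈ 0.0050316
Gain = 20 log₁₀(0.0050316) ≈ -45.97 dB
∠T = 11.31° − 88.30° = -76.99°

At s = jω = j270:
zero (s+500): 500 + j270 → |·| = √(500²+270²) = √322900 ≈ 568.24, ∠ = arctan(270/500) ≈ 28.37°
pole (s+13): 13 + j270 → |·| = √(13²+270²) = √73069 ≈ 270.31, ∠ = arctan(270/13) ≈ 87.24°
pole (s+1000): 1000 + j270 → |·| = √(1000²+270²) = √1072900 ≈ 1035.8, ∠ = arctan(270/1000) ≈ 15.11°
|T| = 1 · 568.24 / 2.7999e+05 ≈ 0.0020295
Gain = 20 log₁₀(0.0020295) ≈ -53.85 dB
∠T = 28.37° − 102.35° = -73.98°

ω = 100: -46.0 dB, -77.0°; ω = 270: -53.9 dB, -74.0°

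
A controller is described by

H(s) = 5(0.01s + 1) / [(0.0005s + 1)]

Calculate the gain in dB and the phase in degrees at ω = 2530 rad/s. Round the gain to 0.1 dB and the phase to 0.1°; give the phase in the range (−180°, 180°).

At ω = 2530 rad/s:
zero (1 + j2530·0.01) = 1 + j25.3 → |·| ≈ 25.32, ∠ ≈ 87.74°
pole (1 + j2530·0.0005) = 1 + j1.265 → |·| ≈ 1.6125, ∠ ≈ 51.67°
|H| = 5 · 25.32 / (1.6125) ≈ 78.512
Gain = 20 log₁₀(78.512) ≈ 37.90 dB
∠H = (87.74°) − (51.67°) = 36.07°

37.9 dB, 36.1°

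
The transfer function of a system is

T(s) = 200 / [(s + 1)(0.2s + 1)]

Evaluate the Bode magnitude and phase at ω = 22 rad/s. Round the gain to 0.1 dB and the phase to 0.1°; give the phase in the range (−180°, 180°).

6.1 dB, -164.6°

At ω = 22 rad/s:
pole (1 + j22·1) = 1 + j22 → |·| ≈ 22.023, ∠ ≈ 87.40°
pole (1 + j22·0.2) = 1 + j4.4 → |·| ≈ 4.5122, ∠ ≈ 77.20°
|T| = 200 · 1 / (22.023 · 4.5122) ≈ 2.0126
Gain = 20 log₁₀(2.0126) ≈ 6.08 dB
∠T = (0°) − (87.40° + 77.20°) = -164.60°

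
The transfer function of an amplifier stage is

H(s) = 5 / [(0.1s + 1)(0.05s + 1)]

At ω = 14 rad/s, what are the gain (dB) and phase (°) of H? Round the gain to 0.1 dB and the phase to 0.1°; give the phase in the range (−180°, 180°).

7.5 dB, -89.5°

At ω = 14 rad/s:
pole (1 + j14·0.1) = 1 + j1.4 → |·| ≈ 1.7205, ∠ ≈ 54.46°
pole (1 + j14·0.05) = 1 + j0.7 → |·| ≈ 1.2207, ∠ ≈ 34.99°
|H| = 5 · 1 / (1.7205 · 1.2207) ≈ 2.3807
Gain = 20 log₁₀(2.3807) ≈ 7.53 dB
∠H = (0°) − (54.46° + 34.99°) = -89.45°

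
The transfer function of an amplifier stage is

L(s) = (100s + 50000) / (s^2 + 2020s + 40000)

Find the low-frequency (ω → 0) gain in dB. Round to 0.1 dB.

L(0) = 50000 / 40000 = 1.25
20 log₁₀(1.25) ≈ 1.94 dB

1.9 dB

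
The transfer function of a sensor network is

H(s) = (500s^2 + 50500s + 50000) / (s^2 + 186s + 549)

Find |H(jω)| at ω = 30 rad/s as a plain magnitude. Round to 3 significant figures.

Substitute s = j30:
Numerator: 500(j30)^2 + 50500(j30) + 50000 = -400000 + j1515000
Denominator: (j30)^2 + 186(j30) + 549 = -351 + j5580
|N| = √(400000² + 1515000²) ≈ 1.5669e+06, ∠N ≈ 104.79°
|D| = √(351² + 5580²) ≈ 5591, ∠D ≈ 93.60°
|H| = 1.5669e+06 / 5591 ≈ 280.25

280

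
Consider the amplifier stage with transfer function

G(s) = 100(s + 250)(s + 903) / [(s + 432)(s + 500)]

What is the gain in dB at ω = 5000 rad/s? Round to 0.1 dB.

At s = jω = j5000:
zero (s+250): 250 + j5000 → |·| = √(250²+5000²) = √25062500 ≈ 5006.2, ∠ = arctan(5000/250) ≈ 87.14°
zero (s+903): 903 + j5000 → |·| = √(903²+5000²) = √25815409 ≈ 5080.9, ∠ = arctan(5000/903) ≈ 79.76°
pole (s+432): 432 + j5000 → |·| = √(432²+5000²) = √25186624 ≈ 5018.6, ∠ = arctan(5000/432) ≈ 85.06°
pole (s+500): 500 + j5000 → |·| = √(500²+5000²) = √25250000 ≈ 5024.9, ∠ = arctan(5000/500) ≈ 84.29°
|G| = 100 · 2.5436e+07 / 2.5218e+07 ≈ 100.86
Gain = 20 log₁₀(100.86) ≈ 40.07 dB

40.1 dB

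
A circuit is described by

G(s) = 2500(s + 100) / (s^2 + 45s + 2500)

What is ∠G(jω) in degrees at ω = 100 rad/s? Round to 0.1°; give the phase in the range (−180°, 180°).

At s = jω = j100:
zero (s+100): 100 + j100 → |·| = √(100²+100²) = √20000 ≈ 141.42, ∠ = arctan(100/100) ≈ 45.00°
quadratic: (j100)² + 45·j100 + 2500 = -7500 + j4500 → |·| ≈ 8746.4, ∠ ≈ 149.04°
∠G = 45.00° − 149.04° = -104.04°

-104.0°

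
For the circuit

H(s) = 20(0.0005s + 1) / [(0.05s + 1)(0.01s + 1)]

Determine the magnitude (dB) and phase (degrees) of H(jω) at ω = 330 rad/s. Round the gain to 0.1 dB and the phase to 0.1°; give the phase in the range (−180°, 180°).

-9.0 dB, -150.3°

At ω = 330 rad/s:
zero (1 + j330·0.0005) = 1 + j0.165 → |·| ≈ 1.0135, ∠ ≈ 9.37°
pole (1 + j330·0.05) = 1 + j16.5 → |·| ≈ 16.53, ∠ ≈ 86.53°
pole (1 + j330·0.01) = 1 + j3.3 → |·| ≈ 3.4482, ∠ ≈ 73.14°
|H| = 20 · 1.0135 / (16.53 · 3.4482) ≈ 0.35562
Gain = 20 log₁₀(0.35562) ≈ -8.98 dB
∠H = (9.37°) − (86.53° + 73.14°) = -150.30°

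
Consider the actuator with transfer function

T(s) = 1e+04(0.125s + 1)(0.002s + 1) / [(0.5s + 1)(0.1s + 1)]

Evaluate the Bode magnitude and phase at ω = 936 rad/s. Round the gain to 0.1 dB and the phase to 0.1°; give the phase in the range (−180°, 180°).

35.1 dB, -27.9°

At ω = 936 rad/s:
zero (1 + j936·0.125) = 1 + j117 → |·| ≈ 117, ∠ ≈ 89.51°
zero (1 + j936·0.002) = 1 + j1.872 → |·| ≈ 2.1224, ∠ ≈ 61.89°
pole (1 + j936·0.5) = 1 + j468 → |·| ≈ 468, ∠ ≈ 89.88°
pole (1 + j936·0.1) = 1 + j93.6 → |·| ≈ 93.605, ∠ ≈ 89.39°
|T| = 1e+04 · 117 · 2.1224 / (468 · 93.605) ≈ 56.685
Gain = 20 log₁₀(56.685) ≈ 35.07 dB
∠T = (89.51° + 61.89°) − (89.88° + 89.39°) = -27.87°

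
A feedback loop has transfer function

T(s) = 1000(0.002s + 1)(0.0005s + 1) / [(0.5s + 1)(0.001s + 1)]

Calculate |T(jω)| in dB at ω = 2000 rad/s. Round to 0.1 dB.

At ω = 2000 rad/s:
zero (1 + j2000·0.002) = 1 + j4 → |·| ≈ 4.1231, ∠ ≈ 75.96°
zero (1 + j2000·0.0005) = 1 + j1 → |·| ≈ 1.4142, ∠ ≈ 45.00°
pole (1 + j2000·0.5) = 1 + j1000 → |·| ≈ 1000, ∠ ≈ 89.94°
pole (1 + j2000·0.001) = 1 + j2 → |·| ≈ 2.2361, ∠ ≈ 63.43°
|T| = 1000 · 4.1231 · 1.4142 / (1000 · 2.2361) ≈ 2.6076
Gain = 20 log₁₀(2.6076) ≈ 8.32 dB

8.3 dB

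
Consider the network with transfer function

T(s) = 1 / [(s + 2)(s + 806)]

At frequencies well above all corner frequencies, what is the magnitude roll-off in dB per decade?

-40 dB/decade

Each pole contributes −20 dB/decade at high frequency; each zero contributes +20 dB/decade.
Net: 0 zero(s) − 2 pole(s) → -40 dB/decade.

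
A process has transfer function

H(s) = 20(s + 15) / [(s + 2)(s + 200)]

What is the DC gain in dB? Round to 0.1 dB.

-2.5 dB

H(0) = 20·15 / (2·200) = 0.75
20 log₁₀(0.75) ≈ -2.50 dB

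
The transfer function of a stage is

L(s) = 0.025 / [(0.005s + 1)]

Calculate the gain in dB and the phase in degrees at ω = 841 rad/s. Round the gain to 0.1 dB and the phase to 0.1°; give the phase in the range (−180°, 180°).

At ω = 841 rad/s:
pole (1 + j841·0.005) = 1 + j4.205 → |·| ≈ 4.3223, ∠ ≈ 76.62°
|L| = 0.025 · 1 / (4.3223) ≈ 0.005784
Gain = 20 log₁₀(0.005784) ≈ -44.76 dB
∠L = (0°) − (76.62°) = -76.62°

-44.8 dB, -76.6°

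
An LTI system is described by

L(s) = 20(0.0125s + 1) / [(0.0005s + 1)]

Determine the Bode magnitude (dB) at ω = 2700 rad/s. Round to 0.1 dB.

52.1 dB

At ω = 2700 rad/s:
zero (1 + j2700·0.0125) = 1 + j33.75 → |·| ≈ 33.765, ∠ ≈ 88.30°
pole (1 + j2700·0.0005) = 1 + j1.35 → |·| ≈ 1.68, ∠ ≈ 53.47°
|L| = 20 · 33.765 / (1.68) ≈ 401.96
Gain = 20 log₁₀(401.96) ≈ 52.08 dB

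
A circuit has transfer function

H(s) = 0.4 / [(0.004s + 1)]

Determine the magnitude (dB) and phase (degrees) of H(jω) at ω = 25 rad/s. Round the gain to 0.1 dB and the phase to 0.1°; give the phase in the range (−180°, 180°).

-8.0 dB, -5.7°

At ω = 25 rad/s:
pole (1 + j25·0.004) = 1 + j0.1 → |·| ≈ 1.005, ∠ ≈ 5.71°
|H| = 0.4 · 1 / (1.005) ≈ 0.39801
Gain = 20 log₁₀(0.39801) ≈ -8.00 dB
∠H = (0°) − (5.71°) = -5.71°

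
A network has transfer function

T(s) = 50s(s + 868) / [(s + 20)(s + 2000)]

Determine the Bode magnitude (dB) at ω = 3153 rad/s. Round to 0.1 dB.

32.8 dB

At s = jω = j3153:
zero (s+868): 868 + j3153 → |·| = √(868²+3153²) = √10694833 ≈ 3270.3, ∠ = arctan(3153/868) ≈ 74.61°
zero at origin: s = j3153 → |·| = 3153, ∠ = 90.00°
pole (s+20): 20 + j3153 → |·| = √(20²+3153²) = √9941809 ≈ 3153.1, ∠ = arctan(3153/20) ≈ 89.64°
pole (s+2000): 2000 + j3153 → |·| = √(2000²+3153²) = √13941409 ≈ 3733.8, ∠ = arctan(3153/2000) ≈ 57.61°
|T| = 50 · 1.0311e+07 / 1.1773e+07 ≈ 43.791
Gain = 20 log₁₀(43.791) ≈ 32.83 dB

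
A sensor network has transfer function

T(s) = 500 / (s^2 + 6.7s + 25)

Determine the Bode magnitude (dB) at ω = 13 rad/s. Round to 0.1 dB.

At s = jω = j13:
quadratic: (j13)² + 6.7·j13 + 25 = -144 + j87.1 → |·| ≈ 168.29, ∠ ≈ 148.83°
|T| = 500 / 168.29 ≈ 2.9711
Gain = 20 log₁₀(2.9711) ≈ 9.46 dB

9.5 dB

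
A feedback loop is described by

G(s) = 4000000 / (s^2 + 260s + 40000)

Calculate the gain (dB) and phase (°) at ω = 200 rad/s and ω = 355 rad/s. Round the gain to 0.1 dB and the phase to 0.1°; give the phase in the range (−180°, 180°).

At s = jω = j200:
quadratic: (j200)² + 260·j200 + 40000 = 0 + j52000 → |·| ≈ 52000, ∠ ≈ 90.00°
|G| = 4000000 / 52000 ≈ 76.923
Gain = 20 log₁₀(76.923) ≈ 37.72 dB
∠G = 0.00° − 90.00° = -90.00°

At s = jω = j355:
quadratic: (j355)² + 260·j355 + 40000 = -86025 + j92300 → |·| ≈ 1.2617e+05, ∠ ≈ 132.98°
|G| = 4000000 / 1.2617e+05 ≈ 31.703
Gain = 20 log₁₀(31.703) ≈ 30.02 dB
∠G = 0.00° − 132.98° = -132.98°

ω = 200: 37.7 dB, -90.0°; ω = 355: 30.0 dB, -133.0°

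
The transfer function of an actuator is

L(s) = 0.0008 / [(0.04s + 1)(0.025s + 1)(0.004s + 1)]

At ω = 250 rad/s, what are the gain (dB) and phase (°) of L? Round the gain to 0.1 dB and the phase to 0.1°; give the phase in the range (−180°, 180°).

At ω = 250 rad/s:
pole (1 + j250·0.04) = 1 + j10 → |·| ≈ 10.05, ∠ ≈ 84.29°
pole (1 + j250·0.025) = 1 + j6.25 → |·| ≈ 6.3295, ∠ ≈ 80.91°
pole (1 + j250·0.004) = 1 + j1 → |·| ≈ 1.4142, ∠ ≈ 45.00°
|L| = 0.0008 · 1 / (10.05 · 6.3295 · 1.4142) ≈ 8.8929e-06
Gain = 20 log₁₀(8.8929e-06) ≈ -101.02 dB
∠L = (0°) − (84.29° + 80.91° + 45.00°) = -210.20° ≡ 149.80° (principal value)

-101.0 dB, 149.8°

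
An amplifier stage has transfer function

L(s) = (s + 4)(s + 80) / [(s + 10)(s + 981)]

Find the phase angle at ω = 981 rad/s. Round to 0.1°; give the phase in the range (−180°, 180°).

40.7°

At s = jω = j981:
zero (s+4): 4 + j981 → |·| = √(4²+981²) = √962377 ≈ 981.01, ∠ = arctan(981/4) ≈ 89.77°
zero (s+80): 80 + j981 → |·| = √(80²+981²) = √968761 ≈ 984.26, ∠ = arctan(981/80) ≈ 85.34°
pole (s+10): 10 + j981 → |·| = √(10²+981²) = √962461 ≈ 981.05, ∠ = arctan(981/10) ≈ 89.42°
pole (s+981): 981 + j981 → |·| = √(981²+981²) = √1924722 ≈ 1387.3, ∠ = arctan(981/981) ≈ 45.00°
∠L = 175.11° − 134.42° = 40.69°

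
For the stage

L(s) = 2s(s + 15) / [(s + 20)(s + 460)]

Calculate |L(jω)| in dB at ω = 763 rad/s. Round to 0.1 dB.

At s = jω = j763:
zero (s+15): 15 + j763 → |·| = √(15²+763²) = √582394 ≈ 763.15, ∠ = arctan(763/15) ≈ 88.87°
zero at origin: s = j763 → |·| = 763, ∠ = 90.00°
pole (s+20): 20 + j763 → |·| = √(20²+763²) = √582569 ≈ 763.26, ∠ = arctan(763/20) ≈ 88.50°
pole (s+460): 460 + j763 → |·| = √(460²+763²) = √793769 ≈ 890.94, ∠ = arctan(763/460) ≈ 58.91°
|L| = 2 · 5.8228e+05 / 6.8002e+05 ≈ 1.7125
Gain = 20 log₁₀(1.7125) ≈ 4.67 dB

4.7 dB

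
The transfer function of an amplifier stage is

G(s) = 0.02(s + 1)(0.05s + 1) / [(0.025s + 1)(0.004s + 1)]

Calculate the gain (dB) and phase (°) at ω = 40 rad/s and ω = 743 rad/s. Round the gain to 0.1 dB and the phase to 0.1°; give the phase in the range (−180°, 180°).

ω = 40: 1.9 dB, 97.9°; ω = 743: 19.5 dB, 20.1°

At ω = 40 rad/s:
zero (1 + j40·1) = 1 + j40 → |·| ≈ 40.012, ∠ ≈ 88.57°
zero (1 + j40·0.05) = 1 + j2 → |·| ≈ 2.2361, ∠ ≈ 63.43°
pole (1 + j40·0.025) = 1 + j1 → |·| ≈ 1.4142, ∠ ≈ 45.00°
pole (1 + j40·0.004) = 1 + j0.16 → |·| ≈ 1.0127, ∠ ≈ 9.09°
|G| = 0.02 · 40.012 · 2.2361 / (1.4142 · 1.0127) ≈ 1.2495
Gain = 20 log₁₀(1.2495) ≈ 1.93 dB
∠G = (88.57° + 63.43°) − (45.00° + 9.09°) = 97.91°

At ω = 743 rad/s:
zero (1 + j743·1) = 1 + j743 → |·| ≈ 743, ∠ ≈ 89.92°
zero (1 + j743·0.05) = 1 + j37.15 → |·| ≈ 37.163, ∠ ≈ 88.46°
pole (1 + j743·0.025) = 1 + j18.575 → |·| ≈ 18.602, ∠ ≈ 86.92°
pole (1 + j743·0.004) = 1 + j2.972 → |·| ≈ 3.1357, ∠ ≈ 71.40°
|G| = 0.02 · 743 · 37.163 / (18.602 · 3.1357) ≈ 9.4675
Gain = 20 log₁₀(9.4675) ≈ 19.52 dB
∠G = (89.92° + 88.46°) − (86.92° + 71.40°) = 20.06°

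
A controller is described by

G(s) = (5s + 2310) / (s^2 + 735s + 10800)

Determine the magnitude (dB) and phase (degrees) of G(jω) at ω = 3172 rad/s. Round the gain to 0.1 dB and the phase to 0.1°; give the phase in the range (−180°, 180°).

-56.2 dB, -85.2°

Substitute s = j3172:
Numerator: 5(j3172) + 2310 = 2310 + j15860
Denominator: (j3172)^2 + 735(j3172) + 10800 = -10050784 + j2331420
|N| = √(2310² + 15860²) ≈ 16027, ∠N ≈ 81.71°
|D| = √(10050784² + 2331420²) ≈ 1.0318e+07, ∠D ≈ 166.94°
|G| = 16027 / 1.0318e+07 ≈ 0.0015533
Gain = 20 log₁₀(0.0015533) ≈ -56.17 dB
∠G = 81.71° − 166.94° = -85.23°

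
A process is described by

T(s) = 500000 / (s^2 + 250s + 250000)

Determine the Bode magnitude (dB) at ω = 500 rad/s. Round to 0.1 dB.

12.0 dB

At s = jω = j500:
quadratic: (j500)² + 250·j500 + 250000 = 0 + j125000 → |·| ≈ 1.25e+05, ∠ ≈ 90.00°
|T| = 500000 / 1.25e+05 ≈ 4
Gain = 20 log₁₀(4) ≈ 12.04 dB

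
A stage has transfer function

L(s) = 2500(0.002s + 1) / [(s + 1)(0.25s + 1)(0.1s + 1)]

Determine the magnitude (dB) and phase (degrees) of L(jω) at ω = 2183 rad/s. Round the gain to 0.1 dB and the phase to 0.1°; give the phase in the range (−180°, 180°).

At ω = 2183 rad/s:
zero (1 + j2183·0.002) = 1 + j4.366 → |·| ≈ 4.4791, ∠ ≈ 77.10°
pole (1 + j2183·1) = 1 + j2183 → |·| ≈ 2183, ∠ ≈ 89.97°
pole (1 + j2183·0.25) = 1 + j545.75 → |·| ≈ 545.75, ∠ ≈ 89.90°
pole (1 + j2183·0.1) = 1 + j218.3 → |·| ≈ 218.3, ∠ ≈ 89.74°
|L| = 2500 · 4.4791 / (2183 · 545.75 · 218.3) ≈ 4.3056e-05
Gain = 20 log₁₀(4.3056e-05) ≈ -87.32 dB
∠L = (77.10°) − (89.97° + 89.90° + 89.74°) = -192.51° ≡ 167.49° (principal value)

-87.3 dB, 167.5°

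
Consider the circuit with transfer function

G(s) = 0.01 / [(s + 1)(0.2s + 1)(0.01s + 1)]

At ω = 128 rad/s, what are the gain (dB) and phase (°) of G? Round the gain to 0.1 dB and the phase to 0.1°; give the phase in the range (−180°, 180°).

At ω = 128 rad/s:
pole (1 + j128·1) = 1 + j128 → |·| ≈ 128, ∠ ≈ 89.55°
pole (1 + j128·0.2) = 1 + j25.6 → |·| ≈ 25.62, ∠ ≈ 87.76°
pole (1 + j128·0.01) = 1 + j1.28 → |·| ≈ 1.6243, ∠ ≈ 52.00°
|G| = 0.01 · 1 / (128 · 25.62 · 1.6243) ≈ 1.8773e-06
Gain = 20 log₁₀(1.8773e-06) ≈ -114.53 dB
∠G = (0°) − (89.55° + 87.76° + 52.00°) = -229.31° ≡ 130.69° (principal value)

-114.5 dB, 130.7°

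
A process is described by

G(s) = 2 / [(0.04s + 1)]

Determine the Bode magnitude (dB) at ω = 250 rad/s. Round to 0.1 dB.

-14.0 dB

At ω = 250 rad/s:
pole (1 + j250·0.04) = 1 + j10 → |·| ≈ 10.05, ∠ ≈ 84.29°
|G| = 2 · 1 / (10.05) ≈ 0.199
Gain = 20 log₁₀(0.199) ≈ -14.02 dB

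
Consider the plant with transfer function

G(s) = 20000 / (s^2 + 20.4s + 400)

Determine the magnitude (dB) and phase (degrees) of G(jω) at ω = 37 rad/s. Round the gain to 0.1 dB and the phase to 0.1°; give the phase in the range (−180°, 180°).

24.2 dB, -142.1°

At s = jω = j37:
quadratic: (j37)² + 20.4·j37 + 400 = -969 + j754.8 → |·| ≈ 1228.3, ∠ ≈ 142.08°
|G| = 20000 / 1228.3 ≈ 16.283
Gain = 20 log₁₀(16.283) ≈ 24.23 dB
∠G = 0.00° − 142.08° = -142.08°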